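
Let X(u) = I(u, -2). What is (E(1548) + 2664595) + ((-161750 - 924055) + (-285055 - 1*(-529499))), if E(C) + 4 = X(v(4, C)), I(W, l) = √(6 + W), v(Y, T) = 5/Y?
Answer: 1823230 + √29/2 ≈ 1.8232e+6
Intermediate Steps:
X(u) = √(6 + u)
E(C) = -4 + √29/2 (E(C) = -4 + √(6 + 5/4) = -4 + √(29/4) = -4 + √29/2)
(E(1548) + 2664595) + ((-161750 - 924055) + (-285055 - 1*(-529499))) = ((-4 + √29/2) + 2664595) + ((-161750 - 924055) + (-285055 - 1*(-529499))) = (2664591 + √29/2) + (-1085805 + (-285055 + 529499)) = (2664591 + √29/2) + (-1085805 + 244444) = (2664591 + √29/2) - 841361 = 1823230 + √29/2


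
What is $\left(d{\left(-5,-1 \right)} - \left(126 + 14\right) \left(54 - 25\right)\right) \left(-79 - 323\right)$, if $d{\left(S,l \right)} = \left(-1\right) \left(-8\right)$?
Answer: $1628904$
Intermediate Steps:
$d{\left(S,l \right)} = 8$
$\left(d{\left(-5,-1 \right)} - \left(126 + 14\right) \left(54 - 25\right)\right) \left(-79 - 323\right) = \left(8 - \left(126 + 14\right) \left(54 - 25\right)\right) \left(-79 - 323\right) = \left(8 - 140 \cdot 29\right) \left(-402\right) = \left(8 - 4060\right) \left(-402\right) = \left(-4052\right) \left(-402\right) = 1628904$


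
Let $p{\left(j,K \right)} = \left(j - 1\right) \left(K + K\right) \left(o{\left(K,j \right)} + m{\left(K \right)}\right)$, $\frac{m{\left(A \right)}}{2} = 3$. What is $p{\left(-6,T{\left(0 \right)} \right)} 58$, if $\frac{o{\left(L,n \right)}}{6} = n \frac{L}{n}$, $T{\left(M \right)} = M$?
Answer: $0$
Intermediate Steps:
$m{\left(A \right)} = 6$ ($m{\left(A \right)} = 2 \cdot 3 = 6$)
$o{\left(L,n \right)} = 6 L$ ($o{\left(L,n \right)} = 6 n \frac{L}{n} = 6 L$)
$p{\left(j,K \right)} = 2 K \left(-1 + j\right) \left(6 + 6 K\right)$ ($p{\left(j,K \right)} = \left(j - 1\right) \left(K + K\right) \left(6 K + 6\right) = \left(-1 + j\right) 2 K \left(6 + 6 K\right) = 2 K \left(-1 + j\right) \left(6 + 6 K\right)$)
$p{\left(-6,T{\left(0 \right)} \right)} 58 = 12 \cdot 0 \left(-1 - 6 - 0 + 0 \left(-6\right)\right) 58 = 12 \cdot 0 \left(-1 - 6 + 0 + 0\right) 58 = 12 \cdot 0 \left(-7\right) 58 = 0 \cdot 58 = 0$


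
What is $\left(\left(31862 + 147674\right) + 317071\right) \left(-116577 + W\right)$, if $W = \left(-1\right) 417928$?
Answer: $-265438924535$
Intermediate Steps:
$W = -417928$
$\left(\left(31862 + 147674\right) + 317071\right) \left(-116577 + W\right) = \left(\left(31862 + 147674\right) + 317071\right) \left(-116577 - 417928\right) = \left(179536 + 317071\right) \left(-534505\right) = 496607 \left(-534505\right) = -265438924535$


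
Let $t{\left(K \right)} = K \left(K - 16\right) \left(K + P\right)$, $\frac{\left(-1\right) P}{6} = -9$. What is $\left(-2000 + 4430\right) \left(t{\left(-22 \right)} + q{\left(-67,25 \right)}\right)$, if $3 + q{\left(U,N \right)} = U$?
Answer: $64837260$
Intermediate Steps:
$P = 54$ ($P = \left(-6\right) \left(-9\right) = 54$)
$q{\left(U,N \right)} = -3 + U$
$t{\left(K \right)} = K \left(-16 + K\right) \left(54 + K\right)$ ($t{\left(K \right)} = K \left(K - 16\right) \left(K + 54\right) = K \left(-16 + K\right) \left(54 + K\right)$)
$\left(-2000 + 4430\right) \left(t{\left(-22 \right)} + q{\left(-67,25 \right)}\right) = \left(-2000 + 4430\right) \left(- 22 \left(-864 + \left(-22\right)^{2} + 38 \left(-22\right)\right) - 70\right) = 2430 \left(- 22 \left(-864 + 484 - 836\right) - 70\right) = 2430 \left(\left(-22\right) \left(-1216\right) - 70\right) = 2430 \left(26752 - 70\right) = 2430 \cdot 26682 = 64837260$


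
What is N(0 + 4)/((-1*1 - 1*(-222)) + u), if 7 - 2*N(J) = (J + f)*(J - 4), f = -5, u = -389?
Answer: -1/48 ≈ -0.020833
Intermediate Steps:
N(J) = 7/2 - (-5 + J)*(-4 + J)/2 (N(J) = 7/2 - (J - 5)*(J - 4)/2 = 7/2 - (-5 + J)*(-4 + J)/2)
N(0 + 4)/((-1*1 - 1*(-222)) + u) = (-13/2 - (0 + 4)²/2 + 9*(0 + 4)/2)/((-1*1 - 1*(-222)) - 389) = (-13/2 - ½*4² + (9/2)*4)/((-1 + 222) - 389) = (-13/2 - ½*16 + 18)/(221 - 389) = (-13/2 - 8 + 18)/(-168) = (7/2)*(-1/168) = -1/48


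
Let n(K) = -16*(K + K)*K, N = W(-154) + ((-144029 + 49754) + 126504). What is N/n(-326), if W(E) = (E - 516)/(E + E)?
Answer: -4963601/523728128 ≈ -0.0094774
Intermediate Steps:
W(E) = (-516 + E)/(2*E) (W(E) = (-516 + E)/((2*E)) = (-516 + E)*(1/(2*E)) = (-516 + E)/(2*E))
N = 4963601/154 (N = (½)*(-516 - 154)/(-154) + ((-144029 + 49754) + 126504) = (½)*(-1/154)*(-670) + (-94275 + 126504) = 335/154 + 32229 = 4963601/154 ≈ 32231.)
n(K) = -32*K² (n(K) = -16*2*K*K = -32*K²)
N/n(-326) = 4963601/(154*((-32*(-326)²))) = 4963601/(154*((-32*106276))) = (4963601/154)/(-3400832) = (4963601/154)*(-1/3400832) = -4963601/523728128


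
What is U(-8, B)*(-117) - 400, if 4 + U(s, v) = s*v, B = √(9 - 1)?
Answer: 68 + 1872*√2 ≈ 2715.4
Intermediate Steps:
B = 2*√2 (B = √8 = 2*√2 ≈ 2.8284)
U(s, v) = -4 + s*v
U(-8, B)*(-117) - 400 = (-4 - 16*√2)*(-117) - 400 = (468 + 1872*√2) - 400 = 68 + 1872*√2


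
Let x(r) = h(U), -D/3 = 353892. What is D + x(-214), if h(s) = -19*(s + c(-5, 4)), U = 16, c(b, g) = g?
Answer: -1062056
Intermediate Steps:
D = -1061676 (D = -3*353892 = -1061676)
h(s) = -76 - 19*s (h(s) = -19*(s + 4) = -19*(4 + s) = -76 - 19*s)
x(r) = -380 (x(r) = -76 - 19*16 = -76 - 304 = -380)
D + x(-214) = -1061676 - 380 = -1062056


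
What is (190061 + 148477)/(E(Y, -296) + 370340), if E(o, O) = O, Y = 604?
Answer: 56423/61674 ≈ 0.91486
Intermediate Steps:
(190061 + 148477)/(E(Y, -296) + 370340) = (190061 + 148477)/(-296 + 370340) = 338538/370044 = 338538*(1/370044) = 56423/61674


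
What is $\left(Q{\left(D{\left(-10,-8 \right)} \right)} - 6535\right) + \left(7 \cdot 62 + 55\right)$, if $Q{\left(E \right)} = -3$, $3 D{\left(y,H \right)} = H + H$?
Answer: $-6049$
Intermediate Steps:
$D{\left(y,H \right)} = \frac{2 H}{3}$ ($D{\left(y,H \right)} = \frac{H + H}{3} = \frac{2 H}{3}$)
$\left(Q{\left(D{\left(-10,-8 \right)} \right)} - 6535\right) + \left(7 \cdot 62 + 55\right) = \left(-3 - 6535\right) + \left(7 \cdot 62 + 55\right) = -6538 + \left(434 + 55\right) = -6538 + 489 = -6049$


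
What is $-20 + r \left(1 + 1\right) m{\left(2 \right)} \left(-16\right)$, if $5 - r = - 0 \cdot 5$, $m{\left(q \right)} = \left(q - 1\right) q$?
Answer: $-340$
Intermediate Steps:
$m{\left(q \right)} = q \left(-1 + q\right)$ ($m{\left(q \right)} = \left(-1 + q\right) q = q \left(-1 + q\right)$)
$r = 5$ ($r = 5 - - 0 \cdot 5 = 5 - \left(-1\right) 0 = 5 - 0 = 5 + 0 = 5$)
$-20 + r \left(1 + 1\right) m{\left(2 \right)} \left(-16\right) = -20 + 5 \left(1 + 1\right) 2 \left(-1 + 2\right) \left(-16\right) = -20 + 5 \cdot 2 \cdot 2 \cdot 1 \left(-16\right) = -20 + 10 \cdot 2 \left(-16\right) = -20 + 20 \left(-16\right) = -20 - 320 = -340$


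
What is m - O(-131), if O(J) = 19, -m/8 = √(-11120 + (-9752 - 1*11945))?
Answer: -19 - 8*I*√32817 ≈ -19.0 - 1449.2*I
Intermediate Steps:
m = -8*I*√32817 (m = -8*√(-11120 + (-9752 - 1*11945)) = -8*√(-11120 + (-9752 - 11945)) = -8*√(-11120 - 21697) = -8*I*√32817 ≈ -1449.2*I)
m - O(-131) = -8*I*√32817 - 1*19 = -8*I*√32817 - 19 = -19 - 8*I*√32817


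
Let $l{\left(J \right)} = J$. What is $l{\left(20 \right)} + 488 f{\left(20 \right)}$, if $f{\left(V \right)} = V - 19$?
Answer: $508$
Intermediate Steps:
$f{\left(V \right)} = -19 + V$
$l{\left(20 \right)} + 488 f{\left(20 \right)} = 20 + 488 \left(-19 + 20\right) = 20 + 488 \cdot 1 = 20 + 488 = 508$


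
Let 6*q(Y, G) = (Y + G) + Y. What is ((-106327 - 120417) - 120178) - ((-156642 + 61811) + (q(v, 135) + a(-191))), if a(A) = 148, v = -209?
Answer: -1513151/6 ≈ -2.5219e+5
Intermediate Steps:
q(Y, G) = Y/3 + G/6 (q(Y, G) = ((Y + G) + Y)/6 = ((G + Y) + Y)/6 = (G + 2*Y)/6 = Y/3 + G/6)
((-106327 - 120417) - 120178) - ((-156642 + 61811) + (q(v, 135) + a(-191))) = ((-106327 - 120417) - 120178) - ((-156642 + 61811) + (((⅓)*(-209) + (⅙)*135) + 148)) = (-226744 - 120178) - (-94831 + ((-209/3 + 45/2) + 148)) = -346922 - (-94831 + (-283/6 + 148)) = -346922 - (-94831 + 605/6) = -346922 - 1*(-568381/6) = -346922 + 568381/6 = -1513151/6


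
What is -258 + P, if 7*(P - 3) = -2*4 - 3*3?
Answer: -1802/7 ≈ -257.43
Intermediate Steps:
P = 4/7 (P = 3 + (-2*4 - 3*3)/7 = 3 + (-8 - 9)/7 = 3 + (⅐)*(-17) = 3 - 17/7 = 4/7 ≈ 0.57143)
-258 + P = -258 + 4/7 = -1802/7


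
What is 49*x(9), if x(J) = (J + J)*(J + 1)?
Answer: 8820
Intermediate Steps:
x(J) = 2*J*(1 + J) (x(J) = (2*J)*(1 + J) = 2*J*(1 + J))
49*x(9) = 49*(2*9*(1 + 9)) = 49*(2*9*10) = 49*180 = 8820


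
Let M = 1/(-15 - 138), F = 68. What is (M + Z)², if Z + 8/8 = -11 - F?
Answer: 149842081/23409 ≈ 6401.0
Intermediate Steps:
M = -1/153 (M = 1/(-153) = -1/153 ≈ -0.0065359)
Z = -80 (Z = -1 + (-11 - 1*68) = -1 + (-11 - 68) = -1 - 79 = -80)
(M + Z)² = (-1/153 - 80)² = (-12241/153)² = 149842081/23409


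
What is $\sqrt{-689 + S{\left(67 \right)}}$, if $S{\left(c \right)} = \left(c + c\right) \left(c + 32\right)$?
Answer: $\sqrt{12577} \approx 112.15$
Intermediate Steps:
$S{\left(c \right)} = 2 c \left(32 + c\right)$
$\sqrt{-689 + S{\left(67 \right)}} = \sqrt{-689 + 2 \cdot 67 \left(32 + 67\right)} = \sqrt{-689 + 2 \cdot 67 \cdot 99} = \sqrt{-689 + 13266} = \sqrt{12577}$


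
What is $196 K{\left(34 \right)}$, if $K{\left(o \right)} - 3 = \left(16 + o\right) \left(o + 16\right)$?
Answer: $490588$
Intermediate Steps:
$K{\left(o \right)} = 3 + \left(16 + o\right)^{2}$ ($K{\left(o \right)} = 3 + \left(16 + o\right) \left(o + 16\right) = 3 + \left(16 + o\right) \left(16 + o\right) = 3 + \left(16 + o\right)^{2}$)
$196 K{\left(34 \right)} = 196 \left(3 + \left(16 + 34\right)^{2}\right) = 196 \left(3 + 50^{2}\right) = 196 \left(3 + 2500\right) = 196 \cdot 2503 = 490588$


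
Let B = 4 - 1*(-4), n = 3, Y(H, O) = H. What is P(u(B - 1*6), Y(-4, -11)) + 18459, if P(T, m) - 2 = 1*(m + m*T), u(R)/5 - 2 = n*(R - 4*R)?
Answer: 18777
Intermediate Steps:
B = 8 (B = 4 + 4 = 8)
u(R) = 10 - 45*R (u(R) = 10 + 5*(3*(R - 4*R)) = 10 + 5*(3*(-3*R)) = 10 + 5*(-9*R) = 10 - 45*R)
P(T, m) = 2 + m + T*m (P(T, m) = 2 + 1*(m + m*T) = 2 + 1*(m + T*m) = 2 + (m + T*m) = 2 + m + T*m)
P(u(B - 1*6), Y(-4, -11)) + 18459 = (2 - 4 + (10 - 45*(8 - 1*6))*(-4)) + 18459 = (2 - 4 + (10 - 45*(8 - 6))*(-4)) + 18459 = (2 - 4 + (10 - 45*2)*(-4)) + 18459 = (2 - 4 + (10 - 90)*(-4)) + 18459 = (2 - 4 - 80*(-4)) + 18459 = (2 - 4 + 320) + 18459 = 318 + 18459 = 18777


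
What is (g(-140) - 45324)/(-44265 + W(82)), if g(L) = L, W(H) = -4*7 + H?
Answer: 45464/44211 ≈ 1.0283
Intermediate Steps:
W(H) = -28 + H
(g(-140) - 45324)/(-44265 + W(82)) = (-140 - 45324)/(-44265 + (-28 + 82)) = -45464/(-44265 + 54) = -45464/(-44211) = -45464*(-1/44211) = 45464/44211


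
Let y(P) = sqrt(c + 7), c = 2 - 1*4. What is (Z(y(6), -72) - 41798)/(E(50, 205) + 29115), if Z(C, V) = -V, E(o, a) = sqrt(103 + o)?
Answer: -67491805/47093504 + 20863*sqrt(17)/141280512 ≈ -1.4325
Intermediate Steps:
c = -2 (c = 2 - 4 = -2)
y(P) = sqrt(5) (y(P) = sqrt(-2 + 7) = sqrt(5))
(Z(y(6), -72) - 41798)/(E(50, 205) + 29115) = (-1*(-72) - 41798)/(sqrt(103 + 50) + 29115) = (72 - 41798)/(sqrt(153) + 29115) = -41726/(3*sqrt(17) + 29115) = -41726/(29115 + 3*sqrt(17))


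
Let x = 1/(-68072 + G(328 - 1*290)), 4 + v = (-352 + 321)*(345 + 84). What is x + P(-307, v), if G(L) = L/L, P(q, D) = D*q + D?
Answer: 277097844977/68071 ≈ 4.0707e+6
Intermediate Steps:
v = -13303 (v = -4 + (-352 + 321)*(345 + 84) = -4 - 31*429 = -4 - 13299 = -13303)
P(q, D) = D + D*q
G(L) = 1
x = -1/68071 (x = 1/(-68072 + 1) = 1/(-68071) = -1/68071 ≈ -1.4691e-5)
x + P(-307, v) = -1/68071 - 13303*(1 - 307) = -1/68071 - 13303*(-306) = -1/68071 + 4070718 = 277097844977/68071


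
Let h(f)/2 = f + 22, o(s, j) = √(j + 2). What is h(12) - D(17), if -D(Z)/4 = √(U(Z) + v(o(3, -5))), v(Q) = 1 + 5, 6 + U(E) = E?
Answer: 68 + 4*√17 ≈ 84.492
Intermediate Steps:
o(s, j) = √(2 + j)
U(E) = -6 + E
v(Q) = 6
h(f) = 44 + 2*f (h(f) = 2*(f + 22) = 2*(22 + f) = 44 + 2*f)
D(Z) = -4*√Z (D(Z) = -4*√((-6 + Z) + 6) = -4*√Z)
h(12) - D(17) = (44 + 2*12) - (-4)*√17 = (44 + 24) + 4*√17 = 68 + 4*√17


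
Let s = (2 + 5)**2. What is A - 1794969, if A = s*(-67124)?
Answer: -5084045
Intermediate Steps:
s = 49 (s = 7**2 = 49)
A = -3289076 (A = 49*(-67124) = -3289076)
A - 1794969 = -3289076 - 1794969 = -5084045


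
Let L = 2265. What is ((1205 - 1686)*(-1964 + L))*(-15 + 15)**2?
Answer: 0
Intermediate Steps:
((1205 - 1686)*(-1964 + L))*(-15 + 15)**2 = ((1205 - 1686)*(-1964 + 2265))*(-15 + 15)**2 = -481*301*0**2 = -144781*0 = 0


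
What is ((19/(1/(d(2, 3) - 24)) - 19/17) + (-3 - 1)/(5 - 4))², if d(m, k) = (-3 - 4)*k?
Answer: 213802884/289 ≈ 7.3980e+5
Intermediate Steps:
d(m, k) = -7*k
((19/(1/(d(2, 3) - 24)) - 19/17) + (-3 - 1)/(5 - 4))² = ((19/(1/(-7*3 - 24)) - 19/17) + (-3 - 1)/(5 - 4))² = ((19/(1/(-21 - 24)) - 19*1/17) - 4/1)² = ((19/(1/(-45)) - 19/17) + 1*(-4))² = ((19/(-1/45) - 19/17) - 4)² = ((19*(-45) - 19/17) - 4)² = ((-855 - 19/17) - 4)² = (-14554/17 - 4)² = (-14622/17)² = 213802884/289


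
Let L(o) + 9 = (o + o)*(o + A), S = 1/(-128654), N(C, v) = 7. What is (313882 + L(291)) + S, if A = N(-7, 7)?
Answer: 62694252085/128654 ≈ 4.8731e+5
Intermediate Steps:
S = -1/128654 ≈ -7.7728e-6
A = 7
L(o) = -9 + 2*o*(7 + o) (L(o) = -9 + (o + o)*(o + 7) = -9 + (2*o)*(7 + o) = -9 + 2*o*(7 + o))
(313882 + L(291)) + S = (313882 + (-9 + 2*291**2 + 14*291)) - 1/128654 = (313882 + (-9 + 2*84681 + 4074)) - 1/128654 = (313882 + (-9 + 169362 + 4074)) - 1/128654 = (313882 + 173427) - 1/128654 = 487309 - 1/128654 = 62694252085/128654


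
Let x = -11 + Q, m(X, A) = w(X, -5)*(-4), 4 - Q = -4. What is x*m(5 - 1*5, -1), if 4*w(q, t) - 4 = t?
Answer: -3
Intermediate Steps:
Q = 8 (Q = 4 - 1*(-4) = 4 + 4 = 8)
w(q, t) = 1 + t/4
m(X, A) = 1 (m(X, A) = (1 + (1/4)*(-5))*(-4) = (1 - 5/4)*(-4) = -1/4*(-4) = 1)
x = -3 (x = -11 + 8 = -3)
x*m(5 - 1*5, -1) = -3*1 = -3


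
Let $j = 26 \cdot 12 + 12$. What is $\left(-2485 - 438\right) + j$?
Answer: $-2599$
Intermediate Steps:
$j = 324$ ($j = 312 + 12 = 324$)
$\left(-2485 - 438\right) + j = \left(-2485 - 438\right) + 324 = -2923 + 324 = -2599$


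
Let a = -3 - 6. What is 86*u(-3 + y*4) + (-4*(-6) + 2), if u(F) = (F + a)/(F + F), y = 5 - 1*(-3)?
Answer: 1614/29 ≈ 55.655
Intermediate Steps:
a = -9
y = 8 (y = 5 + 3 = 8)
u(F) = (-9 + F)/(2*F) (u(F) = (F - 9)/(F + F) = (-9 + F)/((2*F)) = (-9 + F)*(1/(2*F)) = (-9 + F)/(2*F))
86*u(-3 + y*4) + (-4*(-6) + 2) = 86*((-9 + (-3 + 8*4))/(2*(-3 + 8*4))) + (-4*(-6) + 2) = 86*((-9 + (-3 + 32))/(2*(-3 + 32))) + (24 + 2) = 86*((1/2)*(-9 + 29)/29) + 26 = 86*((1/2)*(1/29)*20) + 26 = 86*(10/29) + 26 = 860/29 + 26 = 1614/29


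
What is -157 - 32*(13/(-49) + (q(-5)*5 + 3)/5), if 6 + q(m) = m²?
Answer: -190049/245 ≈ -775.71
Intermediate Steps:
q(m) = -6 + m²
-157 - 32*(13/(-49) + (q(-5)*5 + 3)/5) = -157 - 32*(13/(-49) + ((-6 + (-5)²)*5 + 3)/5) = -157 - 32*(13*(-1/49) + ((-6 + 25)*5 + 3)*(⅕)) = -157 - 32*(-13/49 + (19*5 + 3)*(⅕)) = -157 - 32*(-13/49 + (95 + 3)*(⅕)) = -157 - 32*(-13/49 + 98*(⅕)) = -157 - 32*(-13/49 + 98/5) = -157 - 32*4737/245 = -157 - 151584/245 = -190049/245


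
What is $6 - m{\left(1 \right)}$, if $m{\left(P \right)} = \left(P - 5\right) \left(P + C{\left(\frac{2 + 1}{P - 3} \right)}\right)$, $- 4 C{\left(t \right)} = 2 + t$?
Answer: $\frac{19}{2} \approx 9.5$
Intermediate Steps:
$C{\left(t \right)} = - \frac{1}{2} - \frac{t}{4}$ ($C{\left(t \right)} = - \frac{2 + t}{4} = - \frac{1}{2} - \frac{t}{4}$)
$m{\left(P \right)} = \left(-5 + P\right) \left(- \frac{1}{2} + P - \frac{3}{4 \left(-3 + P\right)}\right)$ ($m{\left(P \right)} = \left(P - 5\right) \left(P - \left(\frac{1}{2} + \frac{\left(2 + 1\right) \frac{1}{P - 3}}{4}\right)\right) = \left(-5 + P\right) \left(P - \left(\frac{1}{2} + \frac{3 \frac{1}{-3 + P}}{4}\right)\right) = \left(-5 + P\right) \left(P - \left(\frac{1}{2} + \frac{3}{4 \left(-3 + P\right)}\right)\right) = \left(-5 + P\right) \left(- \frac{1}{2} + P - \frac{3}{4 \left(-3 + P\right)}\right)$)
$6 - m{\left(1 \right)} = 6 - \frac{-15 - 34 \cdot 1^{2} + 4 \cdot 1^{3} + 73 \cdot 1}{4 \left(-3 + 1\right)} = 6 - \frac{-15 - 34 + 4 \cdot 1 + 73}{4 \left(-2\right)} = 6 - \frac{1}{4} \left(- \frac{1}{2}\right) \left(-15 - 34 + 4 + 73\right) = 6 - \frac{1}{4} \left(- \frac{1}{2}\right) 28 = 6 - - \frac{7}{2} = 6 + \frac{7}{2} = \frac{19}{2}$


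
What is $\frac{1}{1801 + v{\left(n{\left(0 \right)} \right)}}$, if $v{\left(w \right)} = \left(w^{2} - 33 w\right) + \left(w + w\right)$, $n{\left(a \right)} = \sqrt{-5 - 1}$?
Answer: $\frac{i}{31 \sqrt{6} + 1795 i} \approx 0.00055611 + 2.3525 \cdot 10^{-5} i$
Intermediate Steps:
$n{\left(a \right)} = i \sqrt{6}$ ($n{\left(a \right)} = \sqrt{-5 + \left(-2 + 1\right)} = \sqrt{-5 - 1} = \sqrt{-6} = i \sqrt{6}$)
$v{\left(w \right)} = w^{2} - 31 w$ ($v{\left(w \right)} = \left(w^{2} - 33 w\right) + 2 w = w^{2} - 31 w$)
$\frac{1}{1801 + v{\left(n{\left(0 \right)} \right)}} = \frac{1}{1801 + i \sqrt{6} \left(-31 + i \sqrt{6}\right)}$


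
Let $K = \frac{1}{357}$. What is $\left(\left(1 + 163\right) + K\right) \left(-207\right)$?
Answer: $- \frac{4039881}{119} \approx -33949.0$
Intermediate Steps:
$K = \frac{1}{357} \approx 0.0028011$
$\left(\left(1 + 163\right) + K\right) \left(-207\right) = \left(\left(1 + 163\right) + \frac{1}{357}\right) \left(-207\right) = \left(164 + \frac{1}{357}\right) \left(-207\right) = \frac{58549}{357} \left(-207\right) = - \frac{4039881}{119}$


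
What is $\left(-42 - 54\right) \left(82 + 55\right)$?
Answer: $-13152$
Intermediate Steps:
$\left(-42 - 54\right) \left(82 + 55\right) = \left(-42 - 54\right) 137 = \left(-96\right) 137 = -13152$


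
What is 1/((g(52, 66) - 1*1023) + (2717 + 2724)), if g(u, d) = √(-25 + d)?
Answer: 4418/19518683 - √41/19518683 ≈ 0.00022602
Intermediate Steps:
1/((g(52, 66) - 1*1023) + (2717 + 2724)) = 1/((√(-25 + 66) - 1*1023) + (2717 + 2724)) = 1/((√41 - 1023) + 5441) = 1/((-1023 + √41) + 5441) = 1/(4418 + √41)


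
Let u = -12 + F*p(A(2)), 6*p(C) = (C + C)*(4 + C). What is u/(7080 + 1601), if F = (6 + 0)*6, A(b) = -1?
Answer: -48/8681 ≈ -0.0055293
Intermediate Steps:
F = 36 (F = 6*6 = 36)
p(C) = C*(4 + C)/3 (p(C) = ((C + C)*(4 + C))/6 = ((2*C)*(4 + C))/6 = (2*C*(4 + C))/6 = C*(4 + C)/3)
u = -48 (u = -12 + 36*((1/3)*(-1)*(4 - 1)) = -12 + 36*((1/3)*(-1)*3) = -12 + 36*(-1) = -12 - 36 = -48)
u/(7080 + 1601) = -48/(7080 + 1601) = -48/8681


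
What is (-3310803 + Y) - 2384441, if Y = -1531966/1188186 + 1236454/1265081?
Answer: -4280407609354342453/751575766533 ≈ -5.6952e+6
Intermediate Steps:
Y = -234461873401/751575766533 (Y = -1531966*1/1188186 + 1236454*(1/1265081) = -765983/594093 + 1236454/1265081 = -234461873401/751575766533 ≈ -0.31196)
(-3310803 + Y) - 2384441 = (-3310803 - 234461873401/751575766533) - 2384441 = -2488319537026629400/751575766533 - 2384441 = -4280407609354342453/751575766533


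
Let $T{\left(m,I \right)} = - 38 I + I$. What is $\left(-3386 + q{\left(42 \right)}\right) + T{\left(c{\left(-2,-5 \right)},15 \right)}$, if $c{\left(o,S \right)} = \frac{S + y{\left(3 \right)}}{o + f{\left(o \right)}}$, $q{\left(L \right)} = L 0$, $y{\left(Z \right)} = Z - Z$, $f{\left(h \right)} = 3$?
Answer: $-3941$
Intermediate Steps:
$y{\left(Z \right)} = 0$
$q{\left(L \right)} = 0$
$c{\left(o,S \right)} = \frac{S}{3 + o}$ ($c{\left(o,S \right)} = \frac{S + 0}{o + 3} = \frac{S}{3 + o}$)
$T{\left(m,I \right)} = - 37 I$
$\left(-3386 + q{\left(42 \right)}\right) + T{\left(c{\left(-2,-5 \right)},15 \right)} = \left(-3386 + 0\right) - 555 = -3386 - 555 = -3941$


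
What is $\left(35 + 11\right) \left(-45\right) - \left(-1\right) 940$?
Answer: $-1130$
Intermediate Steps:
$\left(35 + 11\right) \left(-45\right) - \left(-1\right) 940 = 46 \left(-45\right) - -940 = -2070 + 940 = -1130$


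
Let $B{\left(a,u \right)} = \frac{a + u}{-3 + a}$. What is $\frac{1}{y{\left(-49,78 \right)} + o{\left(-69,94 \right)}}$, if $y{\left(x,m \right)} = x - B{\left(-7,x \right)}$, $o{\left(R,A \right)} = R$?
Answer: $- \frac{5}{618} \approx -0.0080906$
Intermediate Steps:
$B{\left(a,u \right)} = \frac{a + u}{-3 + a}$
$y{\left(x,m \right)} = - \frac{7}{10} + \frac{11 x}{10}$ ($y{\left(x,m \right)} = x - \frac{-7 + x}{-3 - 7} = x - \frac{-7 + x}{-10} = x - - \frac{-7 + x}{10} = x - \left(\frac{7}{10} - \frac{x}{10}\right) = x + \left(- \frac{7}{10} + \frac{x}{10}\right) = - \frac{7}{10} + \frac{11 x}{10}$)
$\frac{1}{y{\left(-49,78 \right)} + o{\left(-69,94 \right)}} = \frac{1}{\left(- \frac{7}{10} + \frac{11}{10} \left(-49\right)\right) - 69} = \frac{1}{\left(- \frac{7}{10} - \frac{539}{10}\right) - 69} = \frac{1}{- \frac{273}{5} - 69} = \frac{1}{- \frac{618}{5}} = - \frac{5}{618}$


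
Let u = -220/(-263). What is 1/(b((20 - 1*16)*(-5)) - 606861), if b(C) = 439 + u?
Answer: -263/159488766 ≈ -1.6490e-6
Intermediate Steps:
u = 220/263 (u = -220*(-1/263) = 220/263 ≈ 0.83650)
b(C) = 115677/263 (b(C) = 439 + 220/263 = 115677/263)
1/(b((20 - 1*16)*(-5)) - 606861) = 1/(115677/263 - 606861) = 1/(-159488766/263) = -263/159488766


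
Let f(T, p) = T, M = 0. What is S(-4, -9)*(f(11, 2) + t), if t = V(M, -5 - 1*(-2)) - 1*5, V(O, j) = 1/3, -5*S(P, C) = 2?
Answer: -38/15 ≈ -2.5333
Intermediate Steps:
S(P, C) = -⅖ (S(P, C) = -⅕*2 = -⅖)
V(O, j) = ⅓
t = -14/3 (t = ⅓ - 1*5 = ⅓ - 5 = -14/3 ≈ -4.6667)
S(-4, -9)*(f(11, 2) + t) = -2*(11 - 14/3)/5 = -⅖*19/3 = -38/15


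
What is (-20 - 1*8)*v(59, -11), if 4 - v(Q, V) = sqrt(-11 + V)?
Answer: -112 + 28*I*sqrt(22) ≈ -112.0 + 131.33*I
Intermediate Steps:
v(Q, V) = 4 - sqrt(-11 + V)
(-20 - 1*8)*v(59, -11) = (-20 - 1*8)*(4 - sqrt(-11 - 11)) = (-20 - 8)*(4 - sqrt(-22)) = -28*(4 - I*sqrt(22)) = -112 + 28*I*sqrt(22)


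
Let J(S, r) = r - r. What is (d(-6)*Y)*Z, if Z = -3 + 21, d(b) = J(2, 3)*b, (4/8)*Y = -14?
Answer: 0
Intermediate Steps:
J(S, r) = 0
Y = -28 (Y = 2*(-14) = -28)
d(b) = 0 (d(b) = 0*b = 0)
Z = 18
(d(-6)*Y)*Z = (0*(-28))*18 = 0*18 = 0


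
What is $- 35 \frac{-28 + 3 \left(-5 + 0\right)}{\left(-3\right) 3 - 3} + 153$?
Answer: $\frac{331}{12} \approx 27.583$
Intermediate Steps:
$- 35 \frac{-28 + 3 \left(-5 + 0\right)}{\left(-3\right) 3 - 3} + 153 = - 35 \frac{-28 + 3 \left(-5\right)}{-9 - 3} + 153 = - 35 \frac{-28 - 15}{-12} + 153 = - 35 \left(\left(-43\right) \left(- \frac{1}{12}\right)\right) + 153 = \left(-35\right) \frac{43}{12} + 153 = - \frac{1505}{12} + 153 = \frac{331}{12}$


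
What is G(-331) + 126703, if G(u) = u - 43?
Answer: 126329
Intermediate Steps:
G(u) = -43 + u
G(-331) + 126703 = (-43 - 331) + 126703 = -374 + 126703 = 126329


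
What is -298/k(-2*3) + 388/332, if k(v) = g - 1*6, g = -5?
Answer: 25801/913 ≈ 28.260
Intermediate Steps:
k(v) = -11 (k(v) = -5 - 1*6 = -5 - 6 = -11)
-298/k(-2*3) + 388/332 = -298/(-11) + 388/332 = -298*(-1/11) + 388*(1/332) = 298/11 + 97/83 = 25801/913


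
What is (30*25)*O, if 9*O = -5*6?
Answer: -2500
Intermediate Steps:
O = -10/3 (O = (-5*6)/9 = (⅑)*(-30) = -10/3 ≈ -3.3333)
(30*25)*O = (30*25)*(-10/3) = 750*(-10/3) = -2500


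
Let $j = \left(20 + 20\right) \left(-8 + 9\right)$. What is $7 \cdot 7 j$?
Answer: $1960$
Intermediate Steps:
$j = 40$ ($j = 40 \cdot 1 = 40$)
$7 \cdot 7 j = 7 \cdot 7 \cdot 40 = 49 \cdot 40 = 1960$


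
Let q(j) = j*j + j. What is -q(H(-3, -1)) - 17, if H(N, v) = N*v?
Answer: -29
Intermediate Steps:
q(j) = j + j² (q(j) = j² + j = j + j²)
-q(H(-3, -1)) - 17 = -(-3*(-1))*(1 - 3*(-1)) - 17 = -3*(1 + 3) - 17 = -3*4 - 17 = -1*12 - 17 = -12 - 17 = -29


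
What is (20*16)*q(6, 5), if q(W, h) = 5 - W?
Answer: -320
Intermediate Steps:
(20*16)*q(6, 5) = (20*16)*(5 - 1*6) = 320*(5 - 6) = 320*(-1) = -320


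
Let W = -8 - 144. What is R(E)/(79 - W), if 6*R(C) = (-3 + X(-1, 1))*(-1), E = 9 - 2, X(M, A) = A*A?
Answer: 1/693 ≈ 0.0014430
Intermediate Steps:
X(M, A) = A²
W = -152
E = 7
R(C) = ⅓ (R(C) = ((-3 + 1²)*(-1))/6 = ((-3 + 1)*(-1))/6 = (-2*(-1))/6 = (⅙)*2 = ⅓)
R(E)/(79 - W) = 1/(3*(79 - 1*(-152))) = 1/(3*(79 + 152)) = (⅓)/231 = (⅓)*(1/231) = 1/693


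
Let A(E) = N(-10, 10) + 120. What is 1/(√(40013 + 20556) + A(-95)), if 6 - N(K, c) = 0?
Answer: -126/44693 + √60569/44693 ≈ 0.0026874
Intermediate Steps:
N(K, c) = 6 (N(K, c) = 6 - 1*0 = 6 + 0 = 6)
A(E) = 126 (A(E) = 6 + 120 = 126)
1/(√(40013 + 20556) + A(-95)) = 1/(√(40013 + 20556) + 126) = 1/(√60569 + 126) = 1/(126 + √60569)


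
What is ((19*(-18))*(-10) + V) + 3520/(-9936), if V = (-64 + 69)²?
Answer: 2139125/621 ≈ 3444.6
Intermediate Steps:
V = 25 (V = 5² = 25)
((19*(-18))*(-10) + V) + 3520/(-9936) = ((19*(-18))*(-10) + 25) + 3520/(-9936) = (-342*(-10) + 25) + 3520*(-1/9936) = (3420 + 25) - 220/621 = 3445 - 220/621 = 2139125/621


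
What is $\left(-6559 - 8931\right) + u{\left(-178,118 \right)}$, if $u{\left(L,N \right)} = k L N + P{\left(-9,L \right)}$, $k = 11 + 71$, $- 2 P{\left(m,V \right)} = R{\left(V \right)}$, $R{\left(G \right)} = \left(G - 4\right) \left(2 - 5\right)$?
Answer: $-1738091$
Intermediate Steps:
$R{\left(G \right)} = 12 - 3 G$ ($R{\left(G \right)} = \left(-4 + G\right) \left(-3\right) = 12 - 3 G$)
$P{\left(m,V \right)} = -6 + \frac{3 V}{2}$ ($P{\left(m,V \right)} = - \frac{12 - 3 V}{2} = -6 + \frac{3 V}{2}$)
$k = 82$
$u{\left(L,N \right)} = -6 + \frac{3 L}{2} + 82 L N$ ($u{\left(L,N \right)} = 82 L N + \left(-6 + \frac{3 L}{2}\right) = -6 + \frac{3 L}{2} + 82 L N$)
$\left(-6559 - 8931\right) + u{\left(-178,118 \right)} = \left(-6559 - 8931\right) + \left(-6 + \frac{3}{2} \left(-178\right) + 82 \left(-178\right) 118\right) = -15490 - 1722601 = -1738091$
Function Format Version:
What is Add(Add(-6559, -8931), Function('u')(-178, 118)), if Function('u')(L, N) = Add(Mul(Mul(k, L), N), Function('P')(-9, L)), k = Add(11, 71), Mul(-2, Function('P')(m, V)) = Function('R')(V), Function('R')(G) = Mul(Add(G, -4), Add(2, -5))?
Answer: -1738091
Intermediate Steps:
Function('R')(G) = Add(12, Mul(-3, G)) (Function('R')(G) = Mul(Add(-4, G), -3) = Add(12, Mul(-3, G)))
Function('P')(m, V) = Add(-6, Mul(Rational(3, 2), V)) (Function('P')(m, V) = Mul(Rational(-1, 2), Add(12, Mul(-3, V))) = Add(-6, Mul(Rational(3, 2), V)))
k = 82
Function('u')(L, N) = Add(-6, Mul(Rational(3, 2), L), Mul(82, L, N)) (Function('u')(L, N) = Add(Mul(Mul(82, L), N), Add(-6, Mul(Rational(3, 2), L))) = Add(Mul(82, L, N), Add(-6, Mul(Rational(3, 2), L))) = Add(-6, Mul(Rational(3, 2), L), Mul(82, L, N)))
Add(Add(-6559, -8931), Function('u')(-178, 118)) = Add(Add(-6559, -8931), Add(-6, Mul(Rational(3, 2), -178), Mul(82, -178, 118))) = Add(-15490, Add(-6, -267, -1722328)) = Add(-15490, -1722601) = -1738091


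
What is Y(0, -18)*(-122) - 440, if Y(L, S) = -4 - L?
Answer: 48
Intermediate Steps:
Y(0, -18)*(-122) - 440 = (-4 - 1*0)*(-122) - 440 = (-4 + 0)*(-122) - 440 = -4*(-122) - 440 = 488 - 440 = 48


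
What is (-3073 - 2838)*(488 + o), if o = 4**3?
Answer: -3262872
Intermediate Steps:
o = 64
(-3073 - 2838)*(488 + o) = (-3073 - 2838)*(488 + 64) = -5911*552 = -3262872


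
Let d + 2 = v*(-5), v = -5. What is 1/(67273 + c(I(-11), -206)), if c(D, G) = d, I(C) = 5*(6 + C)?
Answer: 1/67296 ≈ 1.4860e-5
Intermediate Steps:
d = 23 (d = -2 - 5*(-5) = -2 + 25 = 23)
I(C) = 30 + 5*C
c(D, G) = 23
1/(67273 + c(I(-11), -206)) = 1/(67273 + 23) = 1/67296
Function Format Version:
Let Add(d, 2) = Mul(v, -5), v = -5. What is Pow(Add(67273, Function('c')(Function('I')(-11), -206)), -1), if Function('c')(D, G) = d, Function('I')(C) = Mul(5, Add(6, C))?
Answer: Rational(1, 67296) ≈ 1.4860e-5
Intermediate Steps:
d = 23 (d = Add(-2, Mul(-5, -5)) = Add(-2, 25) = 23)
Function('I')(C) = Add(30, Mul(5, C))
Function('c')(D, G) = 23
Pow(Add(67273, Function('c')(Function('I')(-11), -206)), -1) = Pow(Add(67273, 23), -1) = Pow(67296, -1) = Rational(1, 67296)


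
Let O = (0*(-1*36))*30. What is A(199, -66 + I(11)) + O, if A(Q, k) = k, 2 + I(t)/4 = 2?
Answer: -66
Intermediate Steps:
I(t) = 0 (I(t) = -8 + 4*2 = -8 + 8 = 0)
O = 0 (O = (0*(-36))*30 = 0*30 = 0)
A(199, -66 + I(11)) + O = (-66 + 0) + 0 = -66 + 0 = -66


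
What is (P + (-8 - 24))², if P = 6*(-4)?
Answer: 3136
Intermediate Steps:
P = -24
(P + (-8 - 24))² = (-24 + (-8 - 24))² = (-24 - 32)² = (-56)² = 3136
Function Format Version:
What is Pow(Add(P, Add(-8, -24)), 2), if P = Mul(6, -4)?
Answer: 3136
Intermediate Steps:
P = -24
Pow(Add(P, Add(-8, -24)), 2) = Pow(Add(-24, Add(-8, -24)), 2) = Pow(Add(-24, -32), 2) = Pow(-56, 2) = 3136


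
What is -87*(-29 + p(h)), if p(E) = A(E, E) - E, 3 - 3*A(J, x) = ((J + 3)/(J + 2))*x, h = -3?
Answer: 2175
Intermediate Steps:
A(J, x) = 1 - x*(3 + J)/(3*(2 + J)) (A(J, x) = 1 - (J + 3)/(J + 2)*x/3 = 1 - (3 + J)/(2 + J)*x/3 = 1 - x*(3 + J)/(3*(2 + J)))
p(E) = -E + (2 - E²/3)/(2 + E) (p(E) = (2 + E - E - E*E/3)/(2 + E) - E = (2 + E - E - E²/3)/(2 + E) - E = (2 - E²/3)/(2 + E) - E = -E + (2 - E²/3)/(2 + E))
-87*(-29 + p(h)) = -87*(-29 + 2*(3 - 3*(-3) - 2*(-3)²)/(3*(2 - 3))) = -87*(-29 + (⅔)*(3 + 9 - 2*9)/(-1)) = -87*(-29 + (⅔)*(-1)*(3 + 9 - 18)) = -87*(-29 + (⅔)*(-1)*(-6)) = -87*(-29 + 4) = -87*(-25) = 2175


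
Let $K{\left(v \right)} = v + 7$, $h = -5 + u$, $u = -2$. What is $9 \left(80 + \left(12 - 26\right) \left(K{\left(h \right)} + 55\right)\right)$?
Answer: $-6210$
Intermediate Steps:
$h = -7$ ($h = -5 - 2 = -7$)
$K{\left(v \right)} = 7 + v$
$9 \left(80 + \left(12 - 26\right) \left(K{\left(h \right)} + 55\right)\right) = 9 \left(80 + \left(12 - 26\right) \left(\left(7 - 7\right) + 55\right)\right) = 9 \left(80 - 14 \left(0 + 55\right)\right) = 9 \left(80 - 770\right) = 9 \left(-690\right) = -6210$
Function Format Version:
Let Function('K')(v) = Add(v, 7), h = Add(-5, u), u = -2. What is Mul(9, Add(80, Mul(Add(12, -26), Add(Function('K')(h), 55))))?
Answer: -6210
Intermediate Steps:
h = -7 (h = Add(-5, -2) = -7)
Function('K')(v) = Add(7, v)
Mul(9, Add(80, Mul(Add(12, -26), Add(Function('K')(h), 55)))) = Mul(9, Add(80, Mul(Add(12, -26), Add(Add(7, -7), 55)))) = Mul(9, Add(80, Mul(-14, Add(0, 55)))) = Mul(9, Add(80, Mul(-14, 55))) = Mul(9, Add(80, -770)) = Mul(9, -690) = -6210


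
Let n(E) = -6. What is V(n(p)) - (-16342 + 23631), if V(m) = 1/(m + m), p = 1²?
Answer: -87469/12 ≈ -7289.1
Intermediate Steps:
p = 1
V(m) = 1/(2*m)
V(n(p)) - (-16342 + 23631) = (½)/(-6) - (-16342 + 23631) = (½)*(-⅙) - 1*7289 = -1/12 - 7289 = -87469/12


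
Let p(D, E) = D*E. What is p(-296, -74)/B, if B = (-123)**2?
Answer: 21904/15129 ≈ 1.4478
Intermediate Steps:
B = 15129
p(-296, -74)/B = -296*(-74)/15129 = 21904*(1/15129) = 21904/15129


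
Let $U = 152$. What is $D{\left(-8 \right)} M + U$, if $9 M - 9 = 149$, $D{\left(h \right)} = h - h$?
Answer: $152$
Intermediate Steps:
$D{\left(h \right)} = 0$
$M = \frac{158}{9}$ ($M = 1 + \frac{1}{9} \cdot 149 = 1 + \frac{149}{9} = \frac{158}{9} \approx 17.556$)
$D{\left(-8 \right)} M + U = 0 \cdot \frac{158}{9} + 152 = 0 + 152 = 152$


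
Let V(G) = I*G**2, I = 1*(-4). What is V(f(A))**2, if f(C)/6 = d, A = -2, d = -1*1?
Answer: 20736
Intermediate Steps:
d = -1
I = -4
f(C) = -6 (f(C) = 6*(-1) = -6)
V(G) = -4*G**2
V(f(A))**2 = (-4*(-6)**2)**2 = (-4*36)**2 = (-144)**2 = 20736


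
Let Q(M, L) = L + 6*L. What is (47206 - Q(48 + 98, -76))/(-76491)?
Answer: -47738/76491 ≈ -0.62410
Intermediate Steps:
Q(M, L) = 7*L
(47206 - Q(48 + 98, -76))/(-76491) = (47206 - 7*(-76))/(-76491) = (47206 - 1*(-532))*(-1/76491) = (47206 + 532)*(-1/76491) = 47738*(-1/76491) = -47738/76491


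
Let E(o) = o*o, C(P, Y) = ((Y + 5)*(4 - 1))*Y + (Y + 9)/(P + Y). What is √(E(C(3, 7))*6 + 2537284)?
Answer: 2*√18269761/5 ≈ 1709.7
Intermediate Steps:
C(P, Y) = Y*(15 + 3*Y) + (9 + Y)/(P + Y) (C(P, Y) = ((5 + Y)*3)*Y + (9 + Y)/(P + Y) = (15 + 3*Y)*Y + (9 + Y)/(P + Y) = Y*(15 + 3*Y) + (9 + Y)/(P + Y))
E(o) = o²
√(E(C(3, 7))*6 + 2537284) = √(((9 + 7 + 3*7³ + 15*7² + 3*3*7² + 15*3*7)/(3 + 7))²*6 + 2537284) = √(((9 + 7 + 3*343 + 15*49 + 3*3*49 + 315)/10)²*6 + 2537284) = √(((9 + 7 + 1029 + 735 + 441 + 315)/10)²*6 + 2537284) = √(((⅒)*2536)²*6 + 2537284) = √((1268/5)²*6 + 2537284) = √((1607824/25)*6 + 2537284) = √(9646944/25 + 2537284) = √(73079044/25) = 2*√18269761/5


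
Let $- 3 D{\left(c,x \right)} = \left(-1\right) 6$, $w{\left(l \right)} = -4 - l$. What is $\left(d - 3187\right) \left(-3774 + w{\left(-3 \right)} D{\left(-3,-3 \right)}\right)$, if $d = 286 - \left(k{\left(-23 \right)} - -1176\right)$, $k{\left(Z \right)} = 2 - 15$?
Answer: $15345664$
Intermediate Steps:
$k{\left(Z \right)} = -13$ ($k{\left(Z \right)} = 2 - 15 = -13$)
$D{\left(c,x \right)} = 2$ ($D{\left(c,x \right)} = - \frac{\left(-1\right) 6}{3} = \left(- \frac{1}{3}\right) \left(-6\right) = 2$)
$d = -877$ ($d = 286 - \left(-13 - -1176\right) = 286 - \left(-13 + 1176\right) = 286 - 1163 = -877$)
$\left(d - 3187\right) \left(-3774 + w{\left(-3 \right)} D{\left(-3,-3 \right)}\right) = \left(-877 - 3187\right) \left(-3774 + \left(-4 - -3\right) 2\right) = - 4064 \left(-3774 + \left(-4 + 3\right) 2\right) = - 4064 \left(-3774 - 2\right) = \left(-4064\right) \left(-3776\right) = 15345664$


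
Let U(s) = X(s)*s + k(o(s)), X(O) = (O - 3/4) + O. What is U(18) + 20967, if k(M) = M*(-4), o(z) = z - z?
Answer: 43203/2 ≈ 21602.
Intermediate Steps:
o(z) = 0
k(M) = -4*M
X(O) = -¾ + 2*O (X(O) = (O - 3*¼) + O = (O - ¾) + O = (-¾ + O) + O = -¾ + 2*O)
U(s) = s*(-¾ + 2*s) (U(s) = (-¾ + 2*s)*s - 4*0 = s*(-¾ + 2*s) + 0 = s*(-¾ + 2*s))
U(18) + 20967 = (¼)*18*(-3 + 8*18) + 20967 = (¼)*18*(-3 + 144) + 20967 = (¼)*18*141 + 20967 = 1269/2 + 20967 = 43203/2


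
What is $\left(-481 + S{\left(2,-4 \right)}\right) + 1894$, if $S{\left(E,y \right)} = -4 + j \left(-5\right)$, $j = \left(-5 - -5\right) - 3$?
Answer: $1424$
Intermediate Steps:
$j = -3$ ($j = \left(-5 + 5\right) - 3 = 0 - 3 = -3$)
$S{\left(E,y \right)} = 11$ ($S{\left(E,y \right)} = -4 - -15 = -4 + 15 = 11$)
$\left(-481 + S{\left(2,-4 \right)}\right) + 1894 = \left(-481 + 11\right) + 1894 = -470 + 1894 = 1424$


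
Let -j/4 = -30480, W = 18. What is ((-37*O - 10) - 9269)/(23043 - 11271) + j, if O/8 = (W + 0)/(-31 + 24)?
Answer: 1116292895/9156 ≈ 1.2192e+5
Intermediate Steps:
j = 121920 (j = -4*(-30480) = 121920)
O = -144/7 (O = 8*((18 + 0)/(-31 + 24)) = 8*(18/(-7)) = 8*(18*(-1/7)) = 8*(-18/7) = -144/7 ≈ -20.571)
((-37*O - 10) - 9269)/(23043 - 11271) + j = ((-37*(-144/7) - 10) - 9269)/(23043 - 11271) + 121920 = ((5328/7 - 10) - 9269)/11772 + 121920 = (5258/7 - 9269)*(1/11772) + 121920 = -59625/7*1/11772 + 121920 = -6625/9156 + 121920 = 1116292895/9156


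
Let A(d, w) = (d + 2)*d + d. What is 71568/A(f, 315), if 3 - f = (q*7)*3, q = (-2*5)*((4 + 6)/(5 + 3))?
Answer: 31808/31683 ≈ 1.0039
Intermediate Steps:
q = -25/2 (q = -100/8 = -10*5/4 = -25/2 ≈ -12.500)
f = 531/2 (f = 3 - (-25/2*7)*3 = 3 - (-175)*3/2 = 3 - 1*(-525/2) = 3 + 525/2 = 531/2 ≈ 265.50)
A(d, w) = d + d*(2 + d) (A(d, w) = (2 + d)*d + d = d*(2 + d) + d = d + d*(2 + d))
71568/A(f, 315) = 71568/((531*(3 + 531/2)/2)) = 71568/(((531/2)*(537/2))) = 71568/(285147/4) = 71568*(4/285147) = 31808/31683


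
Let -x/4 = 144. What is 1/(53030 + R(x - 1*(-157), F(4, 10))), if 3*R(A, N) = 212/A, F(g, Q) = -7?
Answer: 1257/66658498 ≈ 1.8857e-5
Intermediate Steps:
x = -576 (x = -4*144 = -576)
R(A, N) = 212/(3*A) (R(A, N) = (212/A)/3 = 212/(3*A))
1/(53030 + R(x - 1*(-157), F(4, 10))) = 1/(53030 + 212/(3*(-576 - 1*(-157)))) = 1/(53030 + 212/(3*(-576 + 157))) = 1/(53030 + (212/3)/(-419)) = 1/(53030 + (212/3)*(-1/419)) = 1/(53030 - 212/1257) = 1/(66658498/1257) = 1257/66658498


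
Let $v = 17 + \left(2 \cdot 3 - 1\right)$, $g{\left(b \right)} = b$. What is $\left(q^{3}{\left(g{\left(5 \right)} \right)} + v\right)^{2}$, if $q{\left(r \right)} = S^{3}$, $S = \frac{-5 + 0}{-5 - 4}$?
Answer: $\frac{72679101246718277689}{150094635296999121} \approx 484.22$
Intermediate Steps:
$v = 22$ ($v = 17 + \left(6 - 1\right) = 17 + 5 = 22$)
$S = \frac{5}{9}$ ($S = - \frac{5}{-9} = \left(-5\right) \left(- \frac{1}{9}\right) = \frac{5}{9} \approx 0.55556$)
$q{\left(r \right)} = \frac{125}{729}$ ($q{\left(r \right)} = \left(\frac{5}{9}\right)^{3} = \frac{125}{729}$)
$\left(q^{3}{\left(g{\left(5 \right)} \right)} + v\right)^{2} = \left(\left(\frac{125}{729}\right)^{3} + 22\right)^{2} = \left(\frac{1953125}{387420489} + 22\right)^{2} = \left(\frac{8525203883}{387420489}\right)^{2} = \frac{72679101246718277689}{150094635296999121}$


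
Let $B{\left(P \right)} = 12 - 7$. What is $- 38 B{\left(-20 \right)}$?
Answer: $-190$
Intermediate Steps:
$B{\left(P \right)} = 5$
$- 38 B{\left(-20 \right)} = \left(-38\right) 5 = -190$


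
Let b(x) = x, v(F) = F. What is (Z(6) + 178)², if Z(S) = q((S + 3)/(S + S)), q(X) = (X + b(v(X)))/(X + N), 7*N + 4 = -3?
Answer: 29584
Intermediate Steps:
N = -1 (N = -4/7 + (⅐)*(-3) = -4/7 - 3/7 = -1)
q(X) = 2*X/(-1 + X) (q(X) = (X + X)/(X - 1) = (2*X)/(-1 + X) = 2*X/(-1 + X))
Z(S) = (3 + S)/(S*(-1 + (3 + S)/(2*S))) (Z(S) = 2*((S + 3)/(S + S))/(-1 + (S + 3)/(S + S)) = 2*((3 + S)/((2*S)))/(-1 + (3 + S)/((2*S))) = 2*((3 + S)*(1/(2*S)))/(-1 + (3 + S)*(1/(2*S))) = 2*((3 + S)/(2*S))/(-1 + (3 + S)/(2*S)) = (3 + S)/(S*(-1 + (3 + S)/(2*S))))
(Z(6) + 178)² = (2*(-3 - 1*6)/(-3 + 6) + 178)² = (2*(-3 - 6)/3 + 178)² = (2*(⅓)*(-9) + 178)² = (-6 + 178)² = 172² = 29584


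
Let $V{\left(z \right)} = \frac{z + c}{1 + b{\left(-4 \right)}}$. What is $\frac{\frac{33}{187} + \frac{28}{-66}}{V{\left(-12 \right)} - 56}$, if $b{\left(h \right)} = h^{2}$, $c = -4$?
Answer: $\frac{139}{31944} \approx 0.0043514$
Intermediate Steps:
$V{\left(z \right)} = - \frac{4}{17} + \frac{z}{17}$ ($V{\left(z \right)} = \frac{z - 4}{1 + \left(-4\right)^{2}} = \frac{-4 + z}{1 + 16} = \frac{-4 + z}{17} = \left(-4 + z\right) \frac{1}{17} = - \frac{4}{17} + \frac{z}{17}$)
$\frac{\frac{33}{187} + \frac{28}{-66}}{V{\left(-12 \right)} - 56} = \frac{\frac{33}{187} + \frac{28}{-66}}{\left(- \frac{4}{17} + \frac{1}{17} \left(-12\right)\right) - 56} = \frac{33 \cdot \frac{1}{187} + 28 \left(- \frac{1}{66}\right)}{\left(- \frac{4}{17} - \frac{12}{17}\right) - 56} = \frac{\frac{3}{17} - \frac{14}{33}}{- \frac{16}{17} - 56} = \frac{1}{- \frac{968}{17}} \left(- \frac{139}{561}\right) = \left(- \frac{17}{968}\right) \left(- \frac{139}{561}\right) = \frac{139}{31944}$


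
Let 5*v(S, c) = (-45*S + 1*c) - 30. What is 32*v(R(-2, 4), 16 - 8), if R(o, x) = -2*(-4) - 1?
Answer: -10784/5 ≈ -2156.8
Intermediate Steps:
R(o, x) = 7 (R(o, x) = 8 - 1 = 7)
v(S, c) = -6 - 9*S + c/5 (v(S, c) = ((-45*S + 1*c) - 30)/5 = ((-45*S + c) - 30)/5 = ((c - 45*S) - 30)/5 = (-30 + c - 45*S)/5 = -6 - 9*S + c/5)
32*v(R(-2, 4), 16 - 8) = 32*(-6 - 9*7 + (16 - 8)/5) = 32*(-6 - 63 + (⅕)*8) = 32*(-6 - 63 + 8/5) = 32*(-337/5) = -10784/5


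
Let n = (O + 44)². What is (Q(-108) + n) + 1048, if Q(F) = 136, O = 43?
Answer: 8753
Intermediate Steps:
n = 7569 (n = (43 + 44)² = 87² = 7569)
(Q(-108) + n) + 1048 = (136 + 7569) + 1048 = 7705 + 1048 = 8753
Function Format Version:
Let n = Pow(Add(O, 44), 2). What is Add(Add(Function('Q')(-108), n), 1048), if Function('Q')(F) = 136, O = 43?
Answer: 8753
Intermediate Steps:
n = 7569 (n = Pow(Add(43, 44), 2) = Pow(87, 2) = 7569)
Add(Add(Function('Q')(-108), n), 1048) = Add(Add(136, 7569), 1048) = Add(7705, 1048) = 8753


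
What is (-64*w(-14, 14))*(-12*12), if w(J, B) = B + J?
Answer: 0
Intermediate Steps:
(-64*w(-14, 14))*(-12*12) = (-64*(14 - 14))*(-12*12) = -64*0*(-144) = 0*(-144) = 0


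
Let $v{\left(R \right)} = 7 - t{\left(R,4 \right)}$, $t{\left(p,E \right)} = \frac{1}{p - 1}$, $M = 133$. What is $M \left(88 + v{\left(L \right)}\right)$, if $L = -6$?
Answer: $12654$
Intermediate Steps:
$t{\left(p,E \right)} = \frac{1}{-1 + p}$
$v{\left(R \right)} = 7 - \frac{1}{-1 + R}$
$M \left(88 + v{\left(L \right)}\right) = 133 \left(88 + \frac{-8 + 7 \left(-6\right)}{-1 - 6}\right) = 133 \left(88 + \frac{-8 - 42}{-7}\right) = 133 \left(88 - - \frac{50}{7}\right) = 133 \left(88 + \frac{50}{7}\right) = 133 \cdot \frac{666}{7} = 12654$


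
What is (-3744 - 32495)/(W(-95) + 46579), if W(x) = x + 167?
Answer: -36239/46651 ≈ -0.77681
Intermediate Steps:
W(x) = 167 + x
(-3744 - 32495)/(W(-95) + 46579) = (-3744 - 32495)/((167 - 95) + 46579) = -36239/(72 + 46579) = -36239/46651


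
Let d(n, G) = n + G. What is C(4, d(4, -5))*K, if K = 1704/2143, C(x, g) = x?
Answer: 6816/2143 ≈ 3.1806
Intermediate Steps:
d(n, G) = G + n
K = 1704/2143 (K = 1704*(1/2143) = 1704/2143 ≈ 0.79515)
C(4, d(4, -5))*K = 4*(1704/2143) = 6816/2143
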